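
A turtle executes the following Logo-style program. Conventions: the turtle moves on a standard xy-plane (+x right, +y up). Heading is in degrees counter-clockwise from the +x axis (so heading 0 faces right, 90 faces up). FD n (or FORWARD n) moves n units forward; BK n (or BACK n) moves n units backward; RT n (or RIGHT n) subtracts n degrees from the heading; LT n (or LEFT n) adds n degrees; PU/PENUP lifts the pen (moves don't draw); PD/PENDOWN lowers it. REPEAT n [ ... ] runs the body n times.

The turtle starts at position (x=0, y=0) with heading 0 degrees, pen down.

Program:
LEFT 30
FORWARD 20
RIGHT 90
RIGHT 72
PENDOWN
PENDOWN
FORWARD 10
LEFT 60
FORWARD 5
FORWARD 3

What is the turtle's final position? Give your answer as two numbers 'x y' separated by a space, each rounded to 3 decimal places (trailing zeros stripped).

Answer: 13.101 -5.04

Derivation:
Executing turtle program step by step:
Start: pos=(0,0), heading=0, pen down
LT 30: heading 0 -> 30
FD 20: (0,0) -> (17.321,10) [heading=30, draw]
RT 90: heading 30 -> 300
RT 72: heading 300 -> 228
PD: pen down
PD: pen down
FD 10: (17.321,10) -> (10.629,2.569) [heading=228, draw]
LT 60: heading 228 -> 288
FD 5: (10.629,2.569) -> (12.174,-2.187) [heading=288, draw]
FD 3: (12.174,-2.187) -> (13.101,-5.04) [heading=288, draw]
Final: pos=(13.101,-5.04), heading=288, 4 segment(s) drawn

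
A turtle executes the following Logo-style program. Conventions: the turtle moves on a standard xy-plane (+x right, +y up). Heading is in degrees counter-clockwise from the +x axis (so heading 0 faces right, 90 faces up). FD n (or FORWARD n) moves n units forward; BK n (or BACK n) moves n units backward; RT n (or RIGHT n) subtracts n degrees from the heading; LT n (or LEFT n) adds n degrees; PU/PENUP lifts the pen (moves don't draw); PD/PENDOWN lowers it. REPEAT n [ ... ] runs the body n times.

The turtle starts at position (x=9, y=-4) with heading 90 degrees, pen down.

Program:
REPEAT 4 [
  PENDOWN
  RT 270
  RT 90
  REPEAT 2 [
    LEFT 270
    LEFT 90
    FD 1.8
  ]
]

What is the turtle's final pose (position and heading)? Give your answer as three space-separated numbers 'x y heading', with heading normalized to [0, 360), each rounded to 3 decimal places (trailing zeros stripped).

Answer: 9 10.4 90

Derivation:
Executing turtle program step by step:
Start: pos=(9,-4), heading=90, pen down
REPEAT 4 [
  -- iteration 1/4 --
  PD: pen down
  RT 270: heading 90 -> 180
  RT 90: heading 180 -> 90
  REPEAT 2 [
    -- iteration 1/2 --
    LT 270: heading 90 -> 0
    LT 90: heading 0 -> 90
    FD 1.8: (9,-4) -> (9,-2.2) [heading=90, draw]
    -- iteration 2/2 --
    LT 270: heading 90 -> 0
    LT 90: heading 0 -> 90
    FD 1.8: (9,-2.2) -> (9,-0.4) [heading=90, draw]
  ]
  -- iteration 2/4 --
  PD: pen down
  RT 270: heading 90 -> 180
  RT 90: heading 180 -> 90
  REPEAT 2 [
    -- iteration 1/2 --
    LT 270: heading 90 -> 0
    LT 90: heading 0 -> 90
    FD 1.8: (9,-0.4) -> (9,1.4) [heading=90, draw]
    -- iteration 2/2 --
    LT 270: heading 90 -> 0
    LT 90: heading 0 -> 90
    FD 1.8: (9,1.4) -> (9,3.2) [heading=90, draw]
  ]
  -- iteration 3/4 --
  PD: pen down
  RT 270: heading 90 -> 180
  RT 90: heading 180 -> 90
  REPEAT 2 [
    -- iteration 1/2 --
    LT 270: heading 90 -> 0
    LT 90: heading 0 -> 90
    FD 1.8: (9,3.2) -> (9,5) [heading=90, draw]
    -- iteration 2/2 --
    LT 270: heading 90 -> 0
    LT 90: heading 0 -> 90
    FD 1.8: (9,5) -> (9,6.8) [heading=90, draw]
  ]
  -- iteration 4/4 --
  PD: pen down
  RT 270: heading 90 -> 180
  RT 90: heading 180 -> 90
  REPEAT 2 [
    -- iteration 1/2 --
    LT 270: heading 90 -> 0
    LT 90: heading 0 -> 90
    FD 1.8: (9,6.8) -> (9,8.6) [heading=90, draw]
    -- iteration 2/2 --
    LT 270: heading 90 -> 0
    LT 90: heading 0 -> 90
    FD 1.8: (9,8.6) -> (9,10.4) [heading=90, draw]
  ]
]
Final: pos=(9,10.4), heading=90, 8 segment(s) drawn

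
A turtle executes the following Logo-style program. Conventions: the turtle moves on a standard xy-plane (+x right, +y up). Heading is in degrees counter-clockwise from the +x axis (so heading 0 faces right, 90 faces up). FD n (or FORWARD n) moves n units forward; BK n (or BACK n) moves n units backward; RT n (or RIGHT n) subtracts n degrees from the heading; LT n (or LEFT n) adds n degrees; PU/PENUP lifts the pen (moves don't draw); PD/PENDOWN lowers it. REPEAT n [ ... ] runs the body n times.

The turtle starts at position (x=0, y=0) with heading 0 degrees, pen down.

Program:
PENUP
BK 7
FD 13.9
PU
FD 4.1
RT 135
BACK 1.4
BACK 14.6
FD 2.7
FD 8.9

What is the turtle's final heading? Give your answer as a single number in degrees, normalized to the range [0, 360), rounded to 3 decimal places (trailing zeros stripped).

Executing turtle program step by step:
Start: pos=(0,0), heading=0, pen down
PU: pen up
BK 7: (0,0) -> (-7,0) [heading=0, move]
FD 13.9: (-7,0) -> (6.9,0) [heading=0, move]
PU: pen up
FD 4.1: (6.9,0) -> (11,0) [heading=0, move]
RT 135: heading 0 -> 225
BK 1.4: (11,0) -> (11.99,0.99) [heading=225, move]
BK 14.6: (11.99,0.99) -> (22.314,11.314) [heading=225, move]
FD 2.7: (22.314,11.314) -> (20.405,9.405) [heading=225, move]
FD 8.9: (20.405,9.405) -> (14.111,3.111) [heading=225, move]
Final: pos=(14.111,3.111), heading=225, 0 segment(s) drawn

Answer: 225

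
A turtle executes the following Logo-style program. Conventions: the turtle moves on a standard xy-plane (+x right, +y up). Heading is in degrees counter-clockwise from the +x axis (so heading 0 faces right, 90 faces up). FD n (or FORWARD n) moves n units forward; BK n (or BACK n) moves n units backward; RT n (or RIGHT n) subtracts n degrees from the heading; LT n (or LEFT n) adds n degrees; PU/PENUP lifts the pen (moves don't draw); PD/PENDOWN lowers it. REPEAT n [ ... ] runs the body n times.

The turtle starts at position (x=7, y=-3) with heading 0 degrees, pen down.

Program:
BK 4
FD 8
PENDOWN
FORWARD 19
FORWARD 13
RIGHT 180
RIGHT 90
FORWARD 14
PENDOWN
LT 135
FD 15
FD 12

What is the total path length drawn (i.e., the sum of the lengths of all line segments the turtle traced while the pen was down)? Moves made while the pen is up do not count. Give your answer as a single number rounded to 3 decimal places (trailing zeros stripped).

Answer: 85

Derivation:
Executing turtle program step by step:
Start: pos=(7,-3), heading=0, pen down
BK 4: (7,-3) -> (3,-3) [heading=0, draw]
FD 8: (3,-3) -> (11,-3) [heading=0, draw]
PD: pen down
FD 19: (11,-3) -> (30,-3) [heading=0, draw]
FD 13: (30,-3) -> (43,-3) [heading=0, draw]
RT 180: heading 0 -> 180
RT 90: heading 180 -> 90
FD 14: (43,-3) -> (43,11) [heading=90, draw]
PD: pen down
LT 135: heading 90 -> 225
FD 15: (43,11) -> (32.393,0.393) [heading=225, draw]
FD 12: (32.393,0.393) -> (23.908,-8.092) [heading=225, draw]
Final: pos=(23.908,-8.092), heading=225, 7 segment(s) drawn

Segment lengths:
  seg 1: (7,-3) -> (3,-3), length = 4
  seg 2: (3,-3) -> (11,-3), length = 8
  seg 3: (11,-3) -> (30,-3), length = 19
  seg 4: (30,-3) -> (43,-3), length = 13
  seg 5: (43,-3) -> (43,11), length = 14
  seg 6: (43,11) -> (32.393,0.393), length = 15
  seg 7: (32.393,0.393) -> (23.908,-8.092), length = 12
Total = 85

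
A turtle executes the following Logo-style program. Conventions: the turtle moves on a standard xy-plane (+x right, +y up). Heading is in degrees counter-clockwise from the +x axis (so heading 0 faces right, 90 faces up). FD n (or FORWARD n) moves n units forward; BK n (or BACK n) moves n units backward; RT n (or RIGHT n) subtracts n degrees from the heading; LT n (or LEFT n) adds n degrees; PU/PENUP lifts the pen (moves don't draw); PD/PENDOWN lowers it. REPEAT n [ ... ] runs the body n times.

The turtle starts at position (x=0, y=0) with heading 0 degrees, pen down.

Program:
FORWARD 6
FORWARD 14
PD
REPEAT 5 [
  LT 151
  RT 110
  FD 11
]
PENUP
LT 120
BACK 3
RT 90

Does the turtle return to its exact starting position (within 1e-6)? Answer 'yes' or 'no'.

Executing turtle program step by step:
Start: pos=(0,0), heading=0, pen down
FD 6: (0,0) -> (6,0) [heading=0, draw]
FD 14: (6,0) -> (20,0) [heading=0, draw]
PD: pen down
REPEAT 5 [
  -- iteration 1/5 --
  LT 151: heading 0 -> 151
  RT 110: heading 151 -> 41
  FD 11: (20,0) -> (28.302,7.217) [heading=41, draw]
  -- iteration 2/5 --
  LT 151: heading 41 -> 192
  RT 110: heading 192 -> 82
  FD 11: (28.302,7.217) -> (29.833,18.11) [heading=82, draw]
  -- iteration 3/5 --
  LT 151: heading 82 -> 233
  RT 110: heading 233 -> 123
  FD 11: (29.833,18.11) -> (23.842,27.335) [heading=123, draw]
  -- iteration 4/5 --
  LT 151: heading 123 -> 274
  RT 110: heading 274 -> 164
  FD 11: (23.842,27.335) -> (13.268,30.367) [heading=164, draw]
  -- iteration 5/5 --
  LT 151: heading 164 -> 315
  RT 110: heading 315 -> 205
  FD 11: (13.268,30.367) -> (3.298,25.718) [heading=205, draw]
]
PU: pen up
LT 120: heading 205 -> 325
BK 3: (3.298,25.718) -> (0.841,27.439) [heading=325, move]
RT 90: heading 325 -> 235
Final: pos=(0.841,27.439), heading=235, 7 segment(s) drawn

Start position: (0, 0)
Final position: (0.841, 27.439)
Distance = 27.452; >= 1e-6 -> NOT closed

Answer: no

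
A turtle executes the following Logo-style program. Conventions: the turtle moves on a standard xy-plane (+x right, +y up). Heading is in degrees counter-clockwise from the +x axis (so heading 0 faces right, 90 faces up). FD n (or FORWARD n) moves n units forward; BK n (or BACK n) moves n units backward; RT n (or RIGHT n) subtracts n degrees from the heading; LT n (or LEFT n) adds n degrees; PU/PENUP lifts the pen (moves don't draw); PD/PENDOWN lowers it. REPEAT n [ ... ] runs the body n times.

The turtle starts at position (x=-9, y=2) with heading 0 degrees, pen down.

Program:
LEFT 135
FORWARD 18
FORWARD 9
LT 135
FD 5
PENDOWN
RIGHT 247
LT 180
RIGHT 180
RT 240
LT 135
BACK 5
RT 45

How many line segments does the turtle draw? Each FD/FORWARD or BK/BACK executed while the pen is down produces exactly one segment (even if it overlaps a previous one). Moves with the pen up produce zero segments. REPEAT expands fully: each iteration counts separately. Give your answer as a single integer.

Answer: 4

Derivation:
Executing turtle program step by step:
Start: pos=(-9,2), heading=0, pen down
LT 135: heading 0 -> 135
FD 18: (-9,2) -> (-21.728,14.728) [heading=135, draw]
FD 9: (-21.728,14.728) -> (-28.092,21.092) [heading=135, draw]
LT 135: heading 135 -> 270
FD 5: (-28.092,21.092) -> (-28.092,16.092) [heading=270, draw]
PD: pen down
RT 247: heading 270 -> 23
LT 180: heading 23 -> 203
RT 180: heading 203 -> 23
RT 240: heading 23 -> 143
LT 135: heading 143 -> 278
BK 5: (-28.092,16.092) -> (-28.788,21.043) [heading=278, draw]
RT 45: heading 278 -> 233
Final: pos=(-28.788,21.043), heading=233, 4 segment(s) drawn
Segments drawn: 4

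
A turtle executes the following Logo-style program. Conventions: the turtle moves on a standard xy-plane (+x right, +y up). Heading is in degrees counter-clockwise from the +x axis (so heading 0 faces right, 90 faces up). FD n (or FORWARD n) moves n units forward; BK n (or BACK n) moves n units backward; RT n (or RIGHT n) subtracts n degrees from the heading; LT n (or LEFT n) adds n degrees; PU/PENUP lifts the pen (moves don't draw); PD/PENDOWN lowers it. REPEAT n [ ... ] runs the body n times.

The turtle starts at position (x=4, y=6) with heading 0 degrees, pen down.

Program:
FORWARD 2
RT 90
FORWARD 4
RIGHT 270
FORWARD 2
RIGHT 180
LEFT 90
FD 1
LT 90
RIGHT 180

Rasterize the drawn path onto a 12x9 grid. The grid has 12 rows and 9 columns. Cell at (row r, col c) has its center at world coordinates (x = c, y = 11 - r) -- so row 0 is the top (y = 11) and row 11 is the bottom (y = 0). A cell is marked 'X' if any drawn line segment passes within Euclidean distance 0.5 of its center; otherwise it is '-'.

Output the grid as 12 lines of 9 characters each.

Answer: ---------
---------
---------
---------
---------
----XXX--
------X--
------X--
------X--
------XXX
--------X
---------

Derivation:
Segment 0: (4,6) -> (6,6)
Segment 1: (6,6) -> (6,2)
Segment 2: (6,2) -> (8,2)
Segment 3: (8,2) -> (8,1)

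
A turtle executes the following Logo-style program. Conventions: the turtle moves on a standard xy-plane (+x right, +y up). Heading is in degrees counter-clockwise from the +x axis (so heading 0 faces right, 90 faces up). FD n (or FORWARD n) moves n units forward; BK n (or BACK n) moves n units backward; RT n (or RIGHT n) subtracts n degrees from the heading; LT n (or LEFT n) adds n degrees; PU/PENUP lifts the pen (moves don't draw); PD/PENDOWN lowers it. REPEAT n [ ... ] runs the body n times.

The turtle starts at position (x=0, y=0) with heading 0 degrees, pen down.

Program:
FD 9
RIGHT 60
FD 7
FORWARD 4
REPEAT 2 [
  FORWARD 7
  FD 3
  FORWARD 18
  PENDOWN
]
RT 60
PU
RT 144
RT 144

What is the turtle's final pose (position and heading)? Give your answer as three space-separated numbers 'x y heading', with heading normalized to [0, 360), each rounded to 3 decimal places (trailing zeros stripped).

Executing turtle program step by step:
Start: pos=(0,0), heading=0, pen down
FD 9: (0,0) -> (9,0) [heading=0, draw]
RT 60: heading 0 -> 300
FD 7: (9,0) -> (12.5,-6.062) [heading=300, draw]
FD 4: (12.5,-6.062) -> (14.5,-9.526) [heading=300, draw]
REPEAT 2 [
  -- iteration 1/2 --
  FD 7: (14.5,-9.526) -> (18,-15.588) [heading=300, draw]
  FD 3: (18,-15.588) -> (19.5,-18.187) [heading=300, draw]
  FD 18: (19.5,-18.187) -> (28.5,-33.775) [heading=300, draw]
  PD: pen down
  -- iteration 2/2 --
  FD 7: (28.5,-33.775) -> (32,-39.837) [heading=300, draw]
  FD 3: (32,-39.837) -> (33.5,-42.435) [heading=300, draw]
  FD 18: (33.5,-42.435) -> (42.5,-58.024) [heading=300, draw]
  PD: pen down
]
RT 60: heading 300 -> 240
PU: pen up
RT 144: heading 240 -> 96
RT 144: heading 96 -> 312
Final: pos=(42.5,-58.024), heading=312, 9 segment(s) drawn

Answer: 42.5 -58.024 312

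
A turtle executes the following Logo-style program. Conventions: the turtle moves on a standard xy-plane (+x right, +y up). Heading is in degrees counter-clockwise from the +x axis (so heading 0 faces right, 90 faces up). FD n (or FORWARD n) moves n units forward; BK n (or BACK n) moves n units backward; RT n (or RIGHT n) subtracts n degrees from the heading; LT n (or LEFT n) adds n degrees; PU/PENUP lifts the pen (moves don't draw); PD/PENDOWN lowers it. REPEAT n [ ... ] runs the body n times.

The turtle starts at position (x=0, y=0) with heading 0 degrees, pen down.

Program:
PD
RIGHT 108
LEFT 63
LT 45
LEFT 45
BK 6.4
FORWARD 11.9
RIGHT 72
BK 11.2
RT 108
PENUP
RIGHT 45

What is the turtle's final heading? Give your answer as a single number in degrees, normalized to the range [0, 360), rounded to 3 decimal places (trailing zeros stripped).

Executing turtle program step by step:
Start: pos=(0,0), heading=0, pen down
PD: pen down
RT 108: heading 0 -> 252
LT 63: heading 252 -> 315
LT 45: heading 315 -> 0
LT 45: heading 0 -> 45
BK 6.4: (0,0) -> (-4.525,-4.525) [heading=45, draw]
FD 11.9: (-4.525,-4.525) -> (3.889,3.889) [heading=45, draw]
RT 72: heading 45 -> 333
BK 11.2: (3.889,3.889) -> (-6.09,8.974) [heading=333, draw]
RT 108: heading 333 -> 225
PU: pen up
RT 45: heading 225 -> 180
Final: pos=(-6.09,8.974), heading=180, 3 segment(s) drawn

Answer: 180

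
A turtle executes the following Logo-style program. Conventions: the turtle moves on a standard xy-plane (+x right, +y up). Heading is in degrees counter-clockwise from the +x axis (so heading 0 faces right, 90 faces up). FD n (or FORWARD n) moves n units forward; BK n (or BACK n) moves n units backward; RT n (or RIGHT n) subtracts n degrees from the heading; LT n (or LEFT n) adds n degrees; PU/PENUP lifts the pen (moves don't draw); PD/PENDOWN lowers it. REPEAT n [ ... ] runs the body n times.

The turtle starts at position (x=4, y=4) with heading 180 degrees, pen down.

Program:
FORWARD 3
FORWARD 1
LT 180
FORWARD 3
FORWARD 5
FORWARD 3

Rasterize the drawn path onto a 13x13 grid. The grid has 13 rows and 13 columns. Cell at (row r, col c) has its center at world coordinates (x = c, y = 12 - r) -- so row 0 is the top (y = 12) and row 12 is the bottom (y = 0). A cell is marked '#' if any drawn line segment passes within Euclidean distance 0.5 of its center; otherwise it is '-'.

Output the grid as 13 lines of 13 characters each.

Answer: -------------
-------------
-------------
-------------
-------------
-------------
-------------
-------------
############-
-------------
-------------
-------------
-------------

Derivation:
Segment 0: (4,4) -> (1,4)
Segment 1: (1,4) -> (0,4)
Segment 2: (0,4) -> (3,4)
Segment 3: (3,4) -> (8,4)
Segment 4: (8,4) -> (11,4)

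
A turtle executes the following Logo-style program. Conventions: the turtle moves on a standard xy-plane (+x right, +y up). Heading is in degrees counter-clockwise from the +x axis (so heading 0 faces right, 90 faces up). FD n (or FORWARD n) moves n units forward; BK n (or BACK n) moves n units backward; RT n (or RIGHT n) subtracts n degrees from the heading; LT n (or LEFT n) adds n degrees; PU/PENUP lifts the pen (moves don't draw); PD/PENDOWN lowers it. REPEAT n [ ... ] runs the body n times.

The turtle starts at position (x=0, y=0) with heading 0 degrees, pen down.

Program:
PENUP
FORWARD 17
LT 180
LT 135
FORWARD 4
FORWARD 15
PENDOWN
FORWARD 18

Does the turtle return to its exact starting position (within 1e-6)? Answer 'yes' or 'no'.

Answer: no

Derivation:
Executing turtle program step by step:
Start: pos=(0,0), heading=0, pen down
PU: pen up
FD 17: (0,0) -> (17,0) [heading=0, move]
LT 180: heading 0 -> 180
LT 135: heading 180 -> 315
FD 4: (17,0) -> (19.828,-2.828) [heading=315, move]
FD 15: (19.828,-2.828) -> (30.435,-13.435) [heading=315, move]
PD: pen down
FD 18: (30.435,-13.435) -> (43.163,-26.163) [heading=315, draw]
Final: pos=(43.163,-26.163), heading=315, 1 segment(s) drawn

Start position: (0, 0)
Final position: (43.163, -26.163)
Distance = 50.473; >= 1e-6 -> NOT closed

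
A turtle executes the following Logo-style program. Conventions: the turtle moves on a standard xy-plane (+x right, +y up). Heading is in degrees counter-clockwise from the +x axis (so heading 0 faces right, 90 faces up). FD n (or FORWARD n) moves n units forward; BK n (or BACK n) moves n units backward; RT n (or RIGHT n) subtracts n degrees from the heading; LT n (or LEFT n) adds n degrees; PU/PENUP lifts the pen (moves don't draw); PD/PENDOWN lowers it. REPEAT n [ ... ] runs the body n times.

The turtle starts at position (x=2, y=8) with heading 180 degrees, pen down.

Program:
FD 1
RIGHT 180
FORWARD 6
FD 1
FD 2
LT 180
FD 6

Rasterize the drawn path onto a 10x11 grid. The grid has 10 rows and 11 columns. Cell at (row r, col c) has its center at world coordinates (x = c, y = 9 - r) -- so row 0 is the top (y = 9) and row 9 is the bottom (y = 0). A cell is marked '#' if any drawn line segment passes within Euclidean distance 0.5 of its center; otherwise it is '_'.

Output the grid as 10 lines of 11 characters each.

Segment 0: (2,8) -> (1,8)
Segment 1: (1,8) -> (7,8)
Segment 2: (7,8) -> (8,8)
Segment 3: (8,8) -> (10,8)
Segment 4: (10,8) -> (4,8)

Answer: ___________
_##########
___________
___________
___________
___________
___________
___________
___________
___________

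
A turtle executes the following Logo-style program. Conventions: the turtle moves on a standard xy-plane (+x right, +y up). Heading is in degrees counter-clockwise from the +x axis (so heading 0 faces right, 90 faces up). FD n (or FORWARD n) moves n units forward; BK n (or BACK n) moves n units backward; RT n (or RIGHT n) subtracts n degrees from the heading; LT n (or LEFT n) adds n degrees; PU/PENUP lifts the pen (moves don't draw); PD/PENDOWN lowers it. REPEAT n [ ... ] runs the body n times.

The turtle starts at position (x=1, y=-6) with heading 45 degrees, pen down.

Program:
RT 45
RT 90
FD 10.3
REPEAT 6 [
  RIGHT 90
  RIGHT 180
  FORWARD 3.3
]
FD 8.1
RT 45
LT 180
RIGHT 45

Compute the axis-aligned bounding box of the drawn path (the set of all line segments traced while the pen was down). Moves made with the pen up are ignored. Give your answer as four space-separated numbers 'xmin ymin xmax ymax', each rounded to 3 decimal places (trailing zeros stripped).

Answer: 1 -16.3 4.3 -4.9

Derivation:
Executing turtle program step by step:
Start: pos=(1,-6), heading=45, pen down
RT 45: heading 45 -> 0
RT 90: heading 0 -> 270
FD 10.3: (1,-6) -> (1,-16.3) [heading=270, draw]
REPEAT 6 [
  -- iteration 1/6 --
  RT 90: heading 270 -> 180
  RT 180: heading 180 -> 0
  FD 3.3: (1,-16.3) -> (4.3,-16.3) [heading=0, draw]
  -- iteration 2/6 --
  RT 90: heading 0 -> 270
  RT 180: heading 270 -> 90
  FD 3.3: (4.3,-16.3) -> (4.3,-13) [heading=90, draw]
  -- iteration 3/6 --
  RT 90: heading 90 -> 0
  RT 180: heading 0 -> 180
  FD 3.3: (4.3,-13) -> (1,-13) [heading=180, draw]
  -- iteration 4/6 --
  RT 90: heading 180 -> 90
  RT 180: heading 90 -> 270
  FD 3.3: (1,-13) -> (1,-16.3) [heading=270, draw]
  -- iteration 5/6 --
  RT 90: heading 270 -> 180
  RT 180: heading 180 -> 0
  FD 3.3: (1,-16.3) -> (4.3,-16.3) [heading=0, draw]
  -- iteration 6/6 --
  RT 90: heading 0 -> 270
  RT 180: heading 270 -> 90
  FD 3.3: (4.3,-16.3) -> (4.3,-13) [heading=90, draw]
]
FD 8.1: (4.3,-13) -> (4.3,-4.9) [heading=90, draw]
RT 45: heading 90 -> 45
LT 180: heading 45 -> 225
RT 45: heading 225 -> 180
Final: pos=(4.3,-4.9), heading=180, 8 segment(s) drawn

Segment endpoints: x in {1, 1, 1, 1, 4.3, 4.3, 4.3, 4.3, 4.3}, y in {-16.3, -16.3, -13, -13, -13, -6, -4.9}
xmin=1, ymin=-16.3, xmax=4.3, ymax=-4.9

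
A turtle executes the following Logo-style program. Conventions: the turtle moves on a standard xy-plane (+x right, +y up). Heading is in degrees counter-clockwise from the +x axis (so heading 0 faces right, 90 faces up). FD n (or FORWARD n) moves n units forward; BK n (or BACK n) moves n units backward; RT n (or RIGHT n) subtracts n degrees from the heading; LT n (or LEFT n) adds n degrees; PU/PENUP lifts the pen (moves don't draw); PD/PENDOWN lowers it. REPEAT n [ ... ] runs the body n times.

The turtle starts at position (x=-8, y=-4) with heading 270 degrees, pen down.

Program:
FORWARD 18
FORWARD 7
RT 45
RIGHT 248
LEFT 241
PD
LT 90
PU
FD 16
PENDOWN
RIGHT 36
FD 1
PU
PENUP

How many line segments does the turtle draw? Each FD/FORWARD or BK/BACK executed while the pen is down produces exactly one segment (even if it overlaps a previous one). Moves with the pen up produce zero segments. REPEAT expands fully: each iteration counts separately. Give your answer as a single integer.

Executing turtle program step by step:
Start: pos=(-8,-4), heading=270, pen down
FD 18: (-8,-4) -> (-8,-22) [heading=270, draw]
FD 7: (-8,-22) -> (-8,-29) [heading=270, draw]
RT 45: heading 270 -> 225
RT 248: heading 225 -> 337
LT 241: heading 337 -> 218
PD: pen down
LT 90: heading 218 -> 308
PU: pen up
FD 16: (-8,-29) -> (1.851,-41.608) [heading=308, move]
PD: pen down
RT 36: heading 308 -> 272
FD 1: (1.851,-41.608) -> (1.885,-42.608) [heading=272, draw]
PU: pen up
PU: pen up
Final: pos=(1.885,-42.608), heading=272, 3 segment(s) drawn
Segments drawn: 3

Answer: 3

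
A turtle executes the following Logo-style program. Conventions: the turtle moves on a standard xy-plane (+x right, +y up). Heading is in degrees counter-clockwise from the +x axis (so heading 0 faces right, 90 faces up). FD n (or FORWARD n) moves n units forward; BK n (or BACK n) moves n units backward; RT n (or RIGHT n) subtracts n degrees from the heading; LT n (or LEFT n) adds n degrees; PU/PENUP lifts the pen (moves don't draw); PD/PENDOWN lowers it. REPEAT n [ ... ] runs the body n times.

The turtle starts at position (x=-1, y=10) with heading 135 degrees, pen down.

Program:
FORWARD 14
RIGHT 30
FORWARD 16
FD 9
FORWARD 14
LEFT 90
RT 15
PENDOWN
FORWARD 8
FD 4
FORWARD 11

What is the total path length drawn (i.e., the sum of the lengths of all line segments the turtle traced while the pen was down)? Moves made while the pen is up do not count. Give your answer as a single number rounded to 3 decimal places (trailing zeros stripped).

Executing turtle program step by step:
Start: pos=(-1,10), heading=135, pen down
FD 14: (-1,10) -> (-10.899,19.899) [heading=135, draw]
RT 30: heading 135 -> 105
FD 16: (-10.899,19.899) -> (-15.041,35.354) [heading=105, draw]
FD 9: (-15.041,35.354) -> (-17.37,44.048) [heading=105, draw]
FD 14: (-17.37,44.048) -> (-20.993,57.571) [heading=105, draw]
LT 90: heading 105 -> 195
RT 15: heading 195 -> 180
PD: pen down
FD 8: (-20.993,57.571) -> (-28.993,57.571) [heading=180, draw]
FD 4: (-28.993,57.571) -> (-32.993,57.571) [heading=180, draw]
FD 11: (-32.993,57.571) -> (-43.993,57.571) [heading=180, draw]
Final: pos=(-43.993,57.571), heading=180, 7 segment(s) drawn

Segment lengths:
  seg 1: (-1,10) -> (-10.899,19.899), length = 14
  seg 2: (-10.899,19.899) -> (-15.041,35.354), length = 16
  seg 3: (-15.041,35.354) -> (-17.37,44.048), length = 9
  seg 4: (-17.37,44.048) -> (-20.993,57.571), length = 14
  seg 5: (-20.993,57.571) -> (-28.993,57.571), length = 8
  seg 6: (-28.993,57.571) -> (-32.993,57.571), length = 4
  seg 7: (-32.993,57.571) -> (-43.993,57.571), length = 11
Total = 76

Answer: 76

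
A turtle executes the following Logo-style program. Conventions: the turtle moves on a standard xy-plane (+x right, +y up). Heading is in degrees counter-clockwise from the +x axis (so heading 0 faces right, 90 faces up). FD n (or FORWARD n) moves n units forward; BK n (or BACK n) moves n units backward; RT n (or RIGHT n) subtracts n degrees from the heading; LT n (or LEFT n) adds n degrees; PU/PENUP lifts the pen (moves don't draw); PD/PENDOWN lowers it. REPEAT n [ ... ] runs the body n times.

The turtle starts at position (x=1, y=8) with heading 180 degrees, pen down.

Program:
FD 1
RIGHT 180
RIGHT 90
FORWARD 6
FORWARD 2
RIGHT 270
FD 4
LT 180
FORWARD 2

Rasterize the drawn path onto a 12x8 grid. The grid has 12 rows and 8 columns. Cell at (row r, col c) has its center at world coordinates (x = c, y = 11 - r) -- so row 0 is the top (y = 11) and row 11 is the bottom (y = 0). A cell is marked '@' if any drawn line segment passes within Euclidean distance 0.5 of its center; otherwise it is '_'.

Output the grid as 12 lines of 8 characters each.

Answer: ________
________
________
@@______
@_______
@_______
@_______
@_______
@_______
@_______
@_______
@@@@@___

Derivation:
Segment 0: (1,8) -> (0,8)
Segment 1: (0,8) -> (0,2)
Segment 2: (0,2) -> (0,0)
Segment 3: (0,0) -> (4,0)
Segment 4: (4,0) -> (2,0)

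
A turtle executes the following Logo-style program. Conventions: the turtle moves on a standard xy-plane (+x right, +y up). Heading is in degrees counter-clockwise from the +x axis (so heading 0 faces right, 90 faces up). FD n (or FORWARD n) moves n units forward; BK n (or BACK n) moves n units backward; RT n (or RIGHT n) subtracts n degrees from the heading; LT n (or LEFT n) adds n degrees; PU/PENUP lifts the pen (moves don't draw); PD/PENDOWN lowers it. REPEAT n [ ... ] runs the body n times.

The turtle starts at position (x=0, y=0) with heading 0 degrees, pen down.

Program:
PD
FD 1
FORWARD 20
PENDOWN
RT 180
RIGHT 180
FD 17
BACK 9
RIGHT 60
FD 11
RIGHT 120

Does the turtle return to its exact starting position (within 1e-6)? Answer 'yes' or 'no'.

Executing turtle program step by step:
Start: pos=(0,0), heading=0, pen down
PD: pen down
FD 1: (0,0) -> (1,0) [heading=0, draw]
FD 20: (1,0) -> (21,0) [heading=0, draw]
PD: pen down
RT 180: heading 0 -> 180
RT 180: heading 180 -> 0
FD 17: (21,0) -> (38,0) [heading=0, draw]
BK 9: (38,0) -> (29,0) [heading=0, draw]
RT 60: heading 0 -> 300
FD 11: (29,0) -> (34.5,-9.526) [heading=300, draw]
RT 120: heading 300 -> 180
Final: pos=(34.5,-9.526), heading=180, 5 segment(s) drawn

Start position: (0, 0)
Final position: (34.5, -9.526)
Distance = 35.791; >= 1e-6 -> NOT closed

Answer: no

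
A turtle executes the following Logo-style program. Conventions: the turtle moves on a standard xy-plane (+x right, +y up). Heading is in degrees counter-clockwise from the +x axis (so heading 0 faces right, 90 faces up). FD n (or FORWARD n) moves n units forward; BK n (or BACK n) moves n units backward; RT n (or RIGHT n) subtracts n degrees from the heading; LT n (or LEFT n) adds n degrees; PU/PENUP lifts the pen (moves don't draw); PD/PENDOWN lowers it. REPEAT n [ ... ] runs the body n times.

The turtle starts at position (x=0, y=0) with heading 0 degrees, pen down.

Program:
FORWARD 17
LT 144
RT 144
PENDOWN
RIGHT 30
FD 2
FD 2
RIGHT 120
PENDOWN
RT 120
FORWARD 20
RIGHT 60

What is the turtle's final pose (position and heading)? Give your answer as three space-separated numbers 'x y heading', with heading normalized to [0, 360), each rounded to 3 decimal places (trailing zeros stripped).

Executing turtle program step by step:
Start: pos=(0,0), heading=0, pen down
FD 17: (0,0) -> (17,0) [heading=0, draw]
LT 144: heading 0 -> 144
RT 144: heading 144 -> 0
PD: pen down
RT 30: heading 0 -> 330
FD 2: (17,0) -> (18.732,-1) [heading=330, draw]
FD 2: (18.732,-1) -> (20.464,-2) [heading=330, draw]
RT 120: heading 330 -> 210
PD: pen down
RT 120: heading 210 -> 90
FD 20: (20.464,-2) -> (20.464,18) [heading=90, draw]
RT 60: heading 90 -> 30
Final: pos=(20.464,18), heading=30, 4 segment(s) drawn

Answer: 20.464 18 30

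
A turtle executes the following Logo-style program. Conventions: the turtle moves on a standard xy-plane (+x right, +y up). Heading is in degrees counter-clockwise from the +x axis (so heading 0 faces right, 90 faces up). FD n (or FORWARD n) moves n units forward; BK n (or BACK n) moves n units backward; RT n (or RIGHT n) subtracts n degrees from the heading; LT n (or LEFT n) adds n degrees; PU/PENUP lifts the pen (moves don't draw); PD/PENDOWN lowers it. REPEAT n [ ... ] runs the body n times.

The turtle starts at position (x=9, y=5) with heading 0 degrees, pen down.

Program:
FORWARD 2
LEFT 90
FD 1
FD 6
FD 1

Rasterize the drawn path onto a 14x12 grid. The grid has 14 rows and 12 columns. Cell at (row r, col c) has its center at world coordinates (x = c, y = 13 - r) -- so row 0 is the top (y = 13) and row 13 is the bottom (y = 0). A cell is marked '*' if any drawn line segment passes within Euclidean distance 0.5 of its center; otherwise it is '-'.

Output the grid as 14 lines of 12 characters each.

Answer: -----------*
-----------*
-----------*
-----------*
-----------*
-----------*
-----------*
-----------*
---------***
------------
------------
------------
------------
------------

Derivation:
Segment 0: (9,5) -> (11,5)
Segment 1: (11,5) -> (11,6)
Segment 2: (11,6) -> (11,12)
Segment 3: (11,12) -> (11,13)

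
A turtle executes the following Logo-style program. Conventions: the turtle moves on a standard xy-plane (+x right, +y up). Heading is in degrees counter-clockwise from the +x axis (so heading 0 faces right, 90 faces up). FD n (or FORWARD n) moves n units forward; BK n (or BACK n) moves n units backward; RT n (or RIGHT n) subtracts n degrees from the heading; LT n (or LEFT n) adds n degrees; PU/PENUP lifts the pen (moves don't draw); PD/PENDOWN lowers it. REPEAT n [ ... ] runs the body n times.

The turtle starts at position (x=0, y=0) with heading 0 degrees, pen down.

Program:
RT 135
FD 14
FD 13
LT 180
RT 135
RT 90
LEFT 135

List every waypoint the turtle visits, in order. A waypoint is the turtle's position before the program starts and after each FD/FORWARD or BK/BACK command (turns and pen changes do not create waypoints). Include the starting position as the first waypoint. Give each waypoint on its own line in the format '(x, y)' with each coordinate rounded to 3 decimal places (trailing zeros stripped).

Answer: (0, 0)
(-9.899, -9.899)
(-19.092, -19.092)

Derivation:
Executing turtle program step by step:
Start: pos=(0,0), heading=0, pen down
RT 135: heading 0 -> 225
FD 14: (0,0) -> (-9.899,-9.899) [heading=225, draw]
FD 13: (-9.899,-9.899) -> (-19.092,-19.092) [heading=225, draw]
LT 180: heading 225 -> 45
RT 135: heading 45 -> 270
RT 90: heading 270 -> 180
LT 135: heading 180 -> 315
Final: pos=(-19.092,-19.092), heading=315, 2 segment(s) drawn
Waypoints (3 total):
(0, 0)
(-9.899, -9.899)
(-19.092, -19.092)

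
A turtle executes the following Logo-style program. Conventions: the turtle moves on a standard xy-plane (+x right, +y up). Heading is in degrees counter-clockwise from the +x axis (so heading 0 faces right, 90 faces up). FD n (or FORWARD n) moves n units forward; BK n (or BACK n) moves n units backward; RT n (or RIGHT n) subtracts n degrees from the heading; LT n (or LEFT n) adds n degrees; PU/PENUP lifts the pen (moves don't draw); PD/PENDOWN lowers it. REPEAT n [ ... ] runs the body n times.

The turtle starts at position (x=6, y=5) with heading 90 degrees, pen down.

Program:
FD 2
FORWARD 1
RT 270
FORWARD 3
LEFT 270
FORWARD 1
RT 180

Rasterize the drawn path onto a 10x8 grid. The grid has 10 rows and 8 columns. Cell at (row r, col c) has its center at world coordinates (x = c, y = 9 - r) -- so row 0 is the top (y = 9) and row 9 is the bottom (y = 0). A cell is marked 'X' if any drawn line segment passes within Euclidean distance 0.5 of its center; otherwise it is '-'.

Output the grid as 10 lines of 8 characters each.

Segment 0: (6,5) -> (6,7)
Segment 1: (6,7) -> (6,8)
Segment 2: (6,8) -> (3,8)
Segment 3: (3,8) -> (3,9)

Answer: ---X----
---XXXX-
------X-
------X-
------X-
--------
--------
--------
--------
--------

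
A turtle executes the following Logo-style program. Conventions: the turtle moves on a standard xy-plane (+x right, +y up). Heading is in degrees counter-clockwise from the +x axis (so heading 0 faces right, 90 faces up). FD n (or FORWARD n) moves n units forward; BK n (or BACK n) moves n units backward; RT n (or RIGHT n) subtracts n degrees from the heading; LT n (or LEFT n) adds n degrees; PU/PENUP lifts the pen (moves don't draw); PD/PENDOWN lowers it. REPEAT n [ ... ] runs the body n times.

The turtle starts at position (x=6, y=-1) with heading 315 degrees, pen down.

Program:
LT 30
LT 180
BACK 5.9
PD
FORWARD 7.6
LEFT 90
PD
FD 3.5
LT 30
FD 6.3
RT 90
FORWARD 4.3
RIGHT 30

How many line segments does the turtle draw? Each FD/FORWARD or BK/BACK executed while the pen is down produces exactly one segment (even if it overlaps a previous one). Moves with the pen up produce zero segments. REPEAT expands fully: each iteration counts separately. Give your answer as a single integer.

Answer: 5

Derivation:
Executing turtle program step by step:
Start: pos=(6,-1), heading=315, pen down
LT 30: heading 315 -> 345
LT 180: heading 345 -> 165
BK 5.9: (6,-1) -> (11.699,-2.527) [heading=165, draw]
PD: pen down
FD 7.6: (11.699,-2.527) -> (4.358,-0.56) [heading=165, draw]
LT 90: heading 165 -> 255
PD: pen down
FD 3.5: (4.358,-0.56) -> (3.452,-3.941) [heading=255, draw]
LT 30: heading 255 -> 285
FD 6.3: (3.452,-3.941) -> (5.083,-10.026) [heading=285, draw]
RT 90: heading 285 -> 195
FD 4.3: (5.083,-10.026) -> (0.929,-11.139) [heading=195, draw]
RT 30: heading 195 -> 165
Final: pos=(0.929,-11.139), heading=165, 5 segment(s) drawn
Segments drawn: 5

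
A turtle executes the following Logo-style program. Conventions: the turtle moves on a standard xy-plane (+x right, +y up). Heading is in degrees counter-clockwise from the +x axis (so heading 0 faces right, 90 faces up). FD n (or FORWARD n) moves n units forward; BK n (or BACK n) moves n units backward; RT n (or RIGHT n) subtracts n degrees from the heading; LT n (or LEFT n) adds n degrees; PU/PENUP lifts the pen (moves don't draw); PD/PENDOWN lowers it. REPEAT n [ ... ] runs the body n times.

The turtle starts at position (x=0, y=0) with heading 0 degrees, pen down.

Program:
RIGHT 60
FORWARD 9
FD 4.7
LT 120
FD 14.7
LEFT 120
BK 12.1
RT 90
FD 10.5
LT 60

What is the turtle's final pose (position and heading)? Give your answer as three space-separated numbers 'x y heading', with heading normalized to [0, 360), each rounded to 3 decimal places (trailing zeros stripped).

Executing turtle program step by step:
Start: pos=(0,0), heading=0, pen down
RT 60: heading 0 -> 300
FD 9: (0,0) -> (4.5,-7.794) [heading=300, draw]
FD 4.7: (4.5,-7.794) -> (6.85,-11.865) [heading=300, draw]
LT 120: heading 300 -> 60
FD 14.7: (6.85,-11.865) -> (14.2,0.866) [heading=60, draw]
LT 120: heading 60 -> 180
BK 12.1: (14.2,0.866) -> (26.3,0.866) [heading=180, draw]
RT 90: heading 180 -> 90
FD 10.5: (26.3,0.866) -> (26.3,11.366) [heading=90, draw]
LT 60: heading 90 -> 150
Final: pos=(26.3,11.366), heading=150, 5 segment(s) drawn

Answer: 26.3 11.366 150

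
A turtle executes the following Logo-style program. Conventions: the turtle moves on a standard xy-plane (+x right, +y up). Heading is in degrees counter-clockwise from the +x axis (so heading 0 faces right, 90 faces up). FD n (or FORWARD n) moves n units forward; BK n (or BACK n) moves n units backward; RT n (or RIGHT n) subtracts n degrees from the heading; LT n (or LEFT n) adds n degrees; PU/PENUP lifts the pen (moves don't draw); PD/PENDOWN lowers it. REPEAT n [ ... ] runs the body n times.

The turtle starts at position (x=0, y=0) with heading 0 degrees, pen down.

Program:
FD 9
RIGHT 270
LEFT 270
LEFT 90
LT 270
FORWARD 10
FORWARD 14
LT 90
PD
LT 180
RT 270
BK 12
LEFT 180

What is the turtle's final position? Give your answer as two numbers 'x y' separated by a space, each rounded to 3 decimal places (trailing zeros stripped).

Answer: 21 0

Derivation:
Executing turtle program step by step:
Start: pos=(0,0), heading=0, pen down
FD 9: (0,0) -> (9,0) [heading=0, draw]
RT 270: heading 0 -> 90
LT 270: heading 90 -> 0
LT 90: heading 0 -> 90
LT 270: heading 90 -> 0
FD 10: (9,0) -> (19,0) [heading=0, draw]
FD 14: (19,0) -> (33,0) [heading=0, draw]
LT 90: heading 0 -> 90
PD: pen down
LT 180: heading 90 -> 270
RT 270: heading 270 -> 0
BK 12: (33,0) -> (21,0) [heading=0, draw]
LT 180: heading 0 -> 180
Final: pos=(21,0), heading=180, 4 segment(s) drawn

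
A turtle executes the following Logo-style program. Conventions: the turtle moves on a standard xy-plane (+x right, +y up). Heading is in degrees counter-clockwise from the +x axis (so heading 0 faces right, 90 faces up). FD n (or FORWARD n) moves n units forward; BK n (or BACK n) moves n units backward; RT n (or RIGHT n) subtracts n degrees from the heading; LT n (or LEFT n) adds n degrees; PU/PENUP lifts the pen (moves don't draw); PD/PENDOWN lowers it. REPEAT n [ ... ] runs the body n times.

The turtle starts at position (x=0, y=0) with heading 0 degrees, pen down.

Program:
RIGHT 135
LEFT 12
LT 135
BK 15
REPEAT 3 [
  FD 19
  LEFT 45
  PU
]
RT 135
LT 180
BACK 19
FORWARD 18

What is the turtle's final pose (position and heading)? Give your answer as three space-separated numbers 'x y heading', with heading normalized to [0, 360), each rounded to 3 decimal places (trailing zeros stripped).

Answer: 11.289 35.559 192

Derivation:
Executing turtle program step by step:
Start: pos=(0,0), heading=0, pen down
RT 135: heading 0 -> 225
LT 12: heading 225 -> 237
LT 135: heading 237 -> 12
BK 15: (0,0) -> (-14.672,-3.119) [heading=12, draw]
REPEAT 3 [
  -- iteration 1/3 --
  FD 19: (-14.672,-3.119) -> (3.913,0.832) [heading=12, draw]
  LT 45: heading 12 -> 57
  PU: pen up
  -- iteration 2/3 --
  FD 19: (3.913,0.832) -> (14.261,16.766) [heading=57, move]
  LT 45: heading 57 -> 102
  PU: pen up
  -- iteration 3/3 --
  FD 19: (14.261,16.766) -> (10.31,35.351) [heading=102, move]
  LT 45: heading 102 -> 147
  PU: pen up
]
RT 135: heading 147 -> 12
LT 180: heading 12 -> 192
BK 19: (10.31,35.351) -> (28.895,39.302) [heading=192, move]
FD 18: (28.895,39.302) -> (11.289,35.559) [heading=192, move]
Final: pos=(11.289,35.559), heading=192, 2 segment(s) drawn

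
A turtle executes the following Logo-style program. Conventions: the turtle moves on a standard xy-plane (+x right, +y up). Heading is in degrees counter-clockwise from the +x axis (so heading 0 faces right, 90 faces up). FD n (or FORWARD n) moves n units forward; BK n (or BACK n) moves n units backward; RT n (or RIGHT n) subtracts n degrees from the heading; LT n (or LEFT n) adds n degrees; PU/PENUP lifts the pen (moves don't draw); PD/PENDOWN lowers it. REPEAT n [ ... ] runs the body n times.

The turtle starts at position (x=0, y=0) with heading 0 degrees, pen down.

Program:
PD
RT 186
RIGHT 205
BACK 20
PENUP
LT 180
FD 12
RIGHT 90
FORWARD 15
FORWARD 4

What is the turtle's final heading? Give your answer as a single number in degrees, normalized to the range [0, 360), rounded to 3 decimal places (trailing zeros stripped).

Executing turtle program step by step:
Start: pos=(0,0), heading=0, pen down
PD: pen down
RT 186: heading 0 -> 174
RT 205: heading 174 -> 329
BK 20: (0,0) -> (-17.143,10.301) [heading=329, draw]
PU: pen up
LT 180: heading 329 -> 149
FD 12: (-17.143,10.301) -> (-27.429,16.481) [heading=149, move]
RT 90: heading 149 -> 59
FD 15: (-27.429,16.481) -> (-19.704,29.339) [heading=59, move]
FD 4: (-19.704,29.339) -> (-17.644,32.767) [heading=59, move]
Final: pos=(-17.644,32.767), heading=59, 1 segment(s) drawn

Answer: 59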